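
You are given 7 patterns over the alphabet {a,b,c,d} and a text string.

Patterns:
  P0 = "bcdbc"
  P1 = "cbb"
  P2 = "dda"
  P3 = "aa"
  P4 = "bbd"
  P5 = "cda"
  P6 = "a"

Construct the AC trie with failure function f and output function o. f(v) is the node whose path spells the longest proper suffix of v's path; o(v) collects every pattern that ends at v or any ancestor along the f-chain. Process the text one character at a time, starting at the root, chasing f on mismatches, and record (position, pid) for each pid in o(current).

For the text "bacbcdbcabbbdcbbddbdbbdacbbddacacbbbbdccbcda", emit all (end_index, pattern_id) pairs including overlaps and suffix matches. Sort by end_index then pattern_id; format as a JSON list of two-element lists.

Build automaton:
Trie nodes:
  n0 'ε': a→12 b→1 c→6 d→9
  n1 'b': b→14 c→2
  n2 'bc': d→3
  n3 'bcd': b→4
  n4 'bcdb': c→5
  n5 'bcdbc': ·  ←P0
  n6 'c': b→7 d→16
  n7 'cb': b→8
  n8 'cbb': ·  ←P1
  n9 'd': d→10
  n10 'dd': a→11
  n11 'dda': ·  ←P2
  n12 'a': a→13  ←P6
  n13 'aa': ·  ←P3
  n14 'bb': d→15
  n15 'bbd': ·  ←P4
  n16 'cd': a→17
  n17 'cda': ·  ←P5

Failure links (BFS by depth):
  fail(1) 'b': from fail(0)=0 chase 'b': 0 ⇒ 0;  out=∅∪out(0)=∅
  fail(6) 'c': from fail(0)=0 chase 'c': 0 ⇒ 0;  out=∅∪out(0)=∅
  fail(9) 'd': from fail(0)=0 chase 'd': 0 ⇒ 0;  out=∅∪out(0)=∅
  fail(12) 'a': from fail(0)=0 chase 'a': 0 ⇒ 0;  out={6}∪out(0)={6}
  fail(2) 'bc': from fail(1)=0 chase 'c': 0 ⇒ 6;  out=∅∪out(6)=∅
  fail(7) 'cb': from fail(6)=0 chase 'b': 0 ⇒ 1;  out=∅∪out(1)=∅
  fail(10) 'dd': from fail(9)=0 chase 'd': 0 ⇒ 9;  out=∅∪out(9)=∅
  fail(13) 'aa': from fail(12)=0 chase 'a': 0 ⇒ 12;  out={3}∪out(12)={3,6}
  fail(14) 'bb': from fail(1)=0 chase 'b': 0 ⇒ 1;  out=∅∪out(1)=∅
  fail(16) 'cd': from fail(6)=0 chase 'd': 0 ⇒ 9;  out=∅∪out(9)=∅
  fail(3) 'bcd': from fail(2)=6 chase 'd': 6 ⇒ 16;  out=∅∪out(16)=∅
  fail(8) 'cbb': from fail(7)=1 chase 'b': 1 ⇒ 14;  out={1}∪out(14)={1}
  fail(11) 'dda': from fail(10)=9 chase 'a': 9→0 ⇒ 12;  out={2}∪out(12)={2,6}
  fail(15) 'bbd': from fail(14)=1 chase 'd': 1→0 ⇒ 9;  out={4}∪out(9)={4}
  fail(17) 'cda': from fail(16)=9 chase 'a': 9→0 ⇒ 12;  out={5}∪out(12)={5,6}
  fail(4) 'bcdb': from fail(3)=16 chase 'b': 16→9→0 ⇒ 1;  out=∅∪out(1)=∅
  fail(5) 'bcdbc': from fail(4)=1 chase 'c': 1 ⇒ 2;  out={0}∪out(2)={0}

Scan:
pos 0 'b': at 1
pos 1 'a': at 12 (fail-walked)  ** P6@[1:1]
pos 2 'c': at 6 (fail-walked)
pos 3 'b': at 7
pos 4 'c': at 2 (fail-walked)
pos 5 'd': at 3
pos 6 'b': at 4
pos 7 'c': at 5  ** P0@[3:7]
pos 8 'a': at 12 (fail-walked)  ** P6@[8:8]
pos 9 'b': at 1 (fail-walked)
pos 10 'b': at 14
pos 11 'b': at 14 (fail-walked)
pos 12 'd': at 15  ** P4@[10:12]
pos 13 'c': at 6 (fail-walked)
pos 14 'b': at 7
pos 15 'b': at 8  ** P1@[13:15]
pos 16 'd': at 15 (fail-walked)  ** P4@[14:16]
pos 17 'd': at 10 (fail-walked)
pos 18 'b': at 1 (fail-walked)
pos 19 'd': at 9 (fail-walked)
pos 20 'b': at 1 (fail-walked)
pos 21 'b': at 14
pos 22 'd': at 15  ** P4@[20:22]
pos 23 'a': at 12 (fail-walked)  ** P6@[23:23]
pos 24 'c': at 6 (fail-walked)
pos 25 'b': at 7
pos 26 'b': at 8  ** P1@[24:26]
pos 27 'd': at 15 (fail-walked)  ** P4@[25:27]
pos 28 'd': at 10 (fail-walked)
pos 29 'a': at 11  ** P2@[27:29],P6@[29:29]
pos 30 'c': at 6 (fail-walked)
pos 31 'a': at 12 (fail-walked)  ** P6@[31:31]
pos 32 'c': at 6 (fail-walked)
pos 33 'b': at 7
pos 34 'b': at 8  ** P1@[32:34]
pos 35 'b': at 14 (fail-walked)
pos 36 'b': at 14 (fail-walked)
pos 37 'd': at 15  ** P4@[35:37]
pos 38 'c': at 6 (fail-walked)
pos 39 'c': at 6 (fail-walked)
pos 40 'b': at 7
pos 41 'c': at 2 (fail-walked)
pos 42 'd': at 3
pos 43 'a': at 17 (fail-walked)  ** P5@[41:43],P6@[43:43]

Matches: [[1,6],[7,0],[8,6],[12,4],[15,1],[16,4],[22,4],[23,6],[26,1],[27,4],[29,2],[29,6],[31,6],[34,1],[37,4],[43,5],[43,6]]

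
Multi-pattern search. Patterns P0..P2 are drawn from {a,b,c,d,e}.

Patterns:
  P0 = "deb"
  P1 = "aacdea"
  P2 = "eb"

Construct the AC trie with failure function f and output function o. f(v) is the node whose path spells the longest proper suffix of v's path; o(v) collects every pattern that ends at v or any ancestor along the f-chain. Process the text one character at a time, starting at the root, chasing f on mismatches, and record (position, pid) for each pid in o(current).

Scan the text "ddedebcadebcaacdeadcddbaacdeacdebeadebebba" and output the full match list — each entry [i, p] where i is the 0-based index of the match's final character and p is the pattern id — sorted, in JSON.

Build:
Trie (insert patterns):
  n0 'ε': a→4 d→1 e→10
  n1 'd': e→2
  n2 'de': b→3
  n3 'deb': ·  ←P0
  n4 'a': a→5
  n5 'aa': c→6
  n6 'aac': d→7
  n7 'aacd': e→8
  n8 'aacde': a→9
  n9 'aacdea': ·  ←P1
  n10 'e': b→11
  n11 'eb': ·  ←P2

BFS fail/out derivation:
  n1('d'): parent n0 fail=0; on 'd' 0 → fail=0;  out ∅∪∅=∅
  n4('a'): parent n0 fail=0; on 'a' 0 → fail=0;  out ∅∪∅=∅
  n10('e'): parent n0 fail=0; on 'e' 0 → fail=0;  out ∅∪∅=∅
  n2('de'): parent n1 fail=0; on 'e' 0 → fail=10;  out ∅∪∅=∅
  n5('aa'): parent n4 fail=0; on 'a' 0 → fail=4;  out ∅∪∅=∅
  n11('eb'): parent n10 fail=0; on 'b' 0 → fail=0;  out {2}∪∅={2}
  n3('deb'): parent n2 fail=10; on 'b' 10 → fail=11;  out {0}∪{2}={0,2}
  n6('aac'): parent n5 fail=4; on 'c' 4→0 → fail=0;  out ∅∪∅=∅
  n7('aacd'): parent n6 fail=0; on 'd' 0 → fail=1;  out ∅∪∅=∅
  n8('aacde'): parent n7 fail=1; on 'e' 1 → fail=2;  out ∅∪∅=∅
  n9('aacdea'): parent n8 fail=2; on 'a' 2→10→0 → fail=4;  out {1}∪∅={1}

Scan:
[0] read 'd'  n0⇒n1
[1] read 'd'  n1⇒n1 (via fail)
[2] read 'e'  n1⇒n2
[3] read 'd'  n2⇒n1 (via fail)
[4] read 'e'  n1⇒n2
[5] read 'b'  n2⇒n3  ** P0@[3:5],P2@[4:5]
[6] read 'c'  n3⇒n0 (via fail)
[7] read 'a'  n0⇒n4
[8] read 'd'  n4⇒n1 (via fail)
[9] read 'e'  n1⇒n2
[10] read 'b'  n2⇒n3  ** P0@[8:10],P2@[9:10]
[11] read 'c'  n3⇒n0 (via fail)
[12] read 'a'  n0⇒n4
[13] read 'a'  n4⇒n5
[14] read 'c'  n5⇒n6
[15] read 'd'  n6⇒n7
[16] read 'e'  n7⇒n8
[17] read 'a'  n8⇒n9  ** P1@[12:17]
[18] read 'd'  n9⇒n1 (via fail)
[19] read 'c'  n1⇒n0 (via fail)
[20] read 'd'  n0⇒n1
[21] read 'd'  n1⇒n1 (via fail)
[22] read 'b'  n1⇒n0 (via fail)
[23] read 'a'  n0⇒n4
[24] read 'a'  n4⇒n5
[25] read 'c'  n5⇒n6
[26] read 'd'  n6⇒n7
[27] read 'e'  n7⇒n8
[28] read 'a'  n8⇒n9  ** P1@[23:28]
[29] read 'c'  n9⇒n0 (via fail)
[30] read 'd'  n0⇒n1
[31] read 'e'  n1⇒n2
[32] read 'b'  n2⇒n3  ** P0@[30:32],P2@[31:32]
[33] read 'e'  n3⇒n10 (via fail)
[34] read 'a'  n10⇒n4 (via fail)
[35] read 'd'  n4⇒n1 (via fail)
[36] read 'e'  n1⇒n2
[37] read 'b'  n2⇒n3  ** P0@[35:37],P2@[36:37]
[38] read 'e'  n3⇒n10 (via fail)
[39] read 'b'  n10⇒n11  ** P2@[38:39]
[40] read 'b'  n11⇒n0 (via fail)
[41] read 'a'  n0⇒n4

All matches (sorted): [[5,0],[5,2],[10,0],[10,2],[17,1],[28,1],[32,0],[32,2],[37,0],[37,2],[39,2]]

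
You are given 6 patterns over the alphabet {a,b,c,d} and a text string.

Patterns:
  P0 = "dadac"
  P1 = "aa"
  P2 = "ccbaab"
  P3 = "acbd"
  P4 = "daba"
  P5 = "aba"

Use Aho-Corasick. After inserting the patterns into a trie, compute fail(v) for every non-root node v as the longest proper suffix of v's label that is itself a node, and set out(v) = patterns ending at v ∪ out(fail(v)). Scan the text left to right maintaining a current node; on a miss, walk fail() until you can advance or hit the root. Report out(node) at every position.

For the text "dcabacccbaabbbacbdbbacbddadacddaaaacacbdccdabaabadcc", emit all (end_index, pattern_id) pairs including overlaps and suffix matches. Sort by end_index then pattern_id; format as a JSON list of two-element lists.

Build automaton:
Trie nodes:
  0='ε' goto a→6 c→8 d→1
  1='d' goto a→2
  2='da' goto b→17 d→3
  3='dad' goto a→4
  4='dada' goto c→5
  5='dadac' goto ·  [P0 ends]
  6='a' goto a→7 b→19 c→14
  7='aa' goto ·  [P1 ends]
  8='c' goto c→9
  9='cc' goto b→10
  10='ccb' goto a→11
  11='ccba' goto a→12
  12='ccbaa' goto b→13
  13='ccbaab' goto ·  [P2 ends]
  14='ac' goto b→15
  15='acb' goto d→16
  16='acbd' goto ·  [P3 ends]
  17='dab' goto a→18
  18='daba' goto ·  [P4 ends]
  19='ab' goto a→20
  20='aba' goto ·  [P5 ends]

BFS fail/out derivation:
  n1('d'): parent n0 fail=0; on 'd' 0 → fail=0;  out ∅∪∅=∅
  n6('a'): parent n0 fail=0; on 'a' 0 → fail=0;  out ∅∪∅=∅
  n8('c'): parent n0 fail=0; on 'c' 0 → fail=0;  out ∅∪∅=∅
  n2('da'): parent n1 fail=0; on 'a' 0 → fail=6;  out ∅∪∅=∅
  n7('aa'): parent n6 fail=0; on 'a' 0 → fail=6;  out {1}∪∅={1}
  n9('cc'): parent n8 fail=0; on 'c' 0 → fail=8;  out ∅∪∅=∅
  n14('ac'): parent n6 fail=0; on 'c' 0 → fail=8;  out ∅∪∅=∅
  n19('ab'): parent n6 fail=0; on 'b' 0 → fail=0;  out ∅∪∅=∅
  n3('dad'): parent n2 fail=6; on 'd' 6→0 → fail=1;  out ∅∪∅=∅
  n10('ccb'): parent n9 fail=8; on 'b' 8→0 → fail=0;  out ∅∪∅=∅
  n15('acb'): parent n14 fail=8; on 'b' 8→0 → fail=0;  out ∅∪∅=∅
  n17('dab'): parent n2 fail=6; on 'b' 6 → fail=19;  out ∅∪∅=∅
  n20('aba'): parent n19 fail=0; on 'a' 0 → fail=6;  out {5}∪∅={5}
  n4('dada'): parent n3 fail=1; on 'a' 1 → fail=2;  out ∅∪∅=∅
  n11('ccba'): parent n10 fail=0; on 'a' 0 → fail=6;  out ∅∪∅=∅
  n16('acbd'): parent n15 fail=0; on 'd' 0 → fail=1;  out {3}∪∅={3}
  n18('daba'): parent n17 fail=19; on 'a' 19 → fail=20;  out {4}∪{5}={4,5}
  n5('dadac'): parent n4 fail=2; on 'c' 2→6 → fail=14;  out {0}∪∅={0}
  n12('ccbaa'): parent n11 fail=6; on 'a' 6 → fail=7;  out ∅∪{1}={1}
  n13('ccbaab'): parent n12 fail=7; on 'b' 7→6 → fail=19;  out {2}∪∅={2}

Run:
[0] read 'd'  n0⇒n1
[1] read 'c'  n1⇒n8 ·f
[2] read 'a'  n8⇒n6 ·f
[3] read 'b'  n6⇒n19
[4] read 'a'  n19⇒n20  ** P5@[2:4]
[5] read 'c'  n20⇒n14 ·f
[6] read 'c'  n14⇒n9 ·f
[7] read 'c'  n9⇒n9 ·f
[8] read 'b'  n9⇒n10
[9] read 'a'  n10⇒n11
[10] read 'a'  n11⇒n12  ** P1@[9:10]
[11] read 'b'  n12⇒n13  ** P2@[6:11]
[12] read 'b'  n13⇒n0 ·f
[13] read 'b'  n0⇒n0
[14] read 'a'  n0⇒n6
[15] read 'c'  n6⇒n14
[16] read 'b'  n14⇒n15
[17] read 'd'  n15⇒n16  ** P3@[14:17]
[18] read 'b'  n16⇒n0 ·f
[19] read 'b'  n0⇒n0
[20] read 'a'  n0⇒n6
[21] read 'c'  n6⇒n14
[22] read 'b'  n14⇒n15
[23] read 'd'  n15⇒n16  ** P3@[20:23]
[24] read 'd'  n16⇒n1 ·f
[25] read 'a'  n1⇒n2
[26] read 'd'  n2⇒n3
[27] read 'a'  n3⇒n4
[28] read 'c'  n4⇒n5  ** P0@[24:28]
[29] read 'd'  n5⇒n1 ·f
[30] read 'd'  n1⇒n1 ·f
[31] read 'a'  n1⇒n2
[32] read 'a'  n2⇒n7 ·f  ** P1@[31:32]
[33] read 'a'  n7⇒n7 ·f  ** P1@[32:33]
[34] read 'a'  n7⇒n7 ·f  ** P1@[33:34]
[35] read 'c'  n7⇒n14 ·f
[36] read 'a'  n14⇒n6 ·f
[37] read 'c'  n6⇒n14
[38] read 'b'  n14⇒n15
[39] read 'd'  n15⇒n16  ** P3@[36:39]
[40] read 'c'  n16⇒n8 ·f
[41] read 'c'  n8⇒n9
[42] read 'd'  n9⇒n1 ·f
[43] read 'a'  n1⇒n2
[44] read 'b'  n2⇒n17
[45] read 'a'  n17⇒n18  ** P4@[42:45],P5@[43:45]
[46] read 'a'  n18⇒n7 ·f  ** P1@[45:46]
[47] read 'b'  n7⇒n19 ·f
[48] read 'a'  n19⇒n20  ** P5@[46:48]
[49] read 'd'  n20⇒n1 ·f
[50] read 'c'  n1⇒n8 ·f
[51] read 'c'  n8⇒n9

Result: [[4,5],[10,1],[11,2],[17,3],[23,3],[28,0],[32,1],[33,1],[34,1],[39,3],[45,4],[45,5],[46,1],[48,5]]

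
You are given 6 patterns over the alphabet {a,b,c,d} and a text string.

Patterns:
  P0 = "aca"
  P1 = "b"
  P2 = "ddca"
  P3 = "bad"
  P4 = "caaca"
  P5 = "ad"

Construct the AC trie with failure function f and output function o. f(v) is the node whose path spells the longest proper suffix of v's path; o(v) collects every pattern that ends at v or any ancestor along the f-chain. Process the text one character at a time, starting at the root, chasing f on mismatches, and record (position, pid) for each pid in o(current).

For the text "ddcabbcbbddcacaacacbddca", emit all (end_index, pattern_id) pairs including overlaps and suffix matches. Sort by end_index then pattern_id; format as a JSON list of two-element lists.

Build automaton:
Trie (insert patterns):
  0='ε' goto a→1 b→4 c→11 d→5
  1='a' goto c→2 d→16
  2='ac' goto a→3
  3='aca' goto ·  ←P0
  4='b' goto a→9  ←P1
  5='d' goto d→6
  6='dd' goto c→7
  7='ddc' goto a→8
  8='ddca' goto ·  ←P2
  9='ba' goto d→10
  10='bad' goto ·  ←P3
  11='c' goto a→12
  12='ca' goto a→13
  13='caa' goto c→14
  14='caac' goto a→15
  15='caaca' goto ·  ←P4
  16='ad' goto ·  ←P5

BFS fail/out derivation:
  fail(1) 'a': from fail(0)=0 chase 'a': 0 ⇒ 0;  out=∅∪out(0)=∅
  fail(4) 'b': from fail(0)=0 chase 'b': 0 ⇒ 0;  out={1}∪out(0)={1}
  fail(5) 'd': from fail(0)=0 chase 'd': 0 ⇒ 0;  out=∅∪out(0)=∅
  fail(11) 'c': from fail(0)=0 chase 'c': 0 ⇒ 0;  out=∅∪out(0)=∅
  fail(2) 'ac': from fail(1)=0 chase 'c': 0 ⇒ 11;  out=∅∪out(11)=∅
  fail(6) 'dd': from fail(5)=0 chase 'd': 0 ⇒ 5;  out=∅∪out(5)=∅
  fail(9) 'ba': from fail(4)=0 chase 'a': 0 ⇒ 1;  out=∅∪out(1)=∅
  fail(12) 'ca': from fail(11)=0 chase 'a': 0 ⇒ 1;  out=∅∪out(1)=∅
  fail(16) 'ad': from fail(1)=0 chase 'd': 0 ⇒ 5;  out={5}∪out(5)={5}
  fail(3) 'aca': from fail(2)=11 chase 'a': 11 ⇒ 12;  out={0}∪out(12)={0}
  fail(7) 'ddc': from fail(6)=5 chase 'c': 5→0 ⇒ 11;  out=∅∪out(11)=∅
  fail(10) 'bad': from fail(9)=1 chase 'd': 1 ⇒ 16;  out={3}∪out(16)={3,5}
  fail(13) 'caa': from fail(12)=1 chase 'a': 1→0 ⇒ 1;  out=∅∪out(1)=∅
  fail(8) 'ddca': from fail(7)=11 chase 'a': 11 ⇒ 12;  out={2}∪out(12)={2}
  fail(14) 'caac': from fail(13)=1 chase 'c': 1 ⇒ 2;  out=∅∪out(2)=∅
  fail(15) 'caaca': from fail(14)=2 chase 'a': 2 ⇒ 3;  out={4}∪out(3)={0,4}

Run:
pos 0 'd': at 5
pos 1 'd': at 6
pos 2 'c': at 7
pos 3 'a': at 8  ** P2@[0:3]
pos 4 'b': at 4 ·f  ** P1@[4:4]
pos 5 'b': at 4 ·f  ** P1@[5:5]
pos 6 'c': at 11 ·f
pos 7 'b': at 4 ·f  ** P1@[7:7]
pos 8 'b': at 4 ·f  ** P1@[8:8]
pos 9 'd': at 5 ·f
pos 10 'd': at 6
pos 11 'c': at 7
pos 12 'a': at 8  ** P2@[9:12]
pos 13 'c': at 2 ·f
pos 14 'a': at 3  ** P0@[12:14]
pos 15 'a': at 13 ·f
pos 16 'c': at 14
pos 17 'a': at 15  ** P0@[15:17],P4@[13:17]
pos 18 'c': at 2 ·f
pos 19 'b': at 4 ·f  ** P1@[19:19]
pos 20 'd': at 5 ·f
pos 21 'd': at 6
pos 22 'c': at 7
pos 23 'a': at 8  ** P2@[20:23]

Result: [[3,2],[4,1],[5,1],[7,1],[8,1],[12,2],[14,0],[17,0],[17,4],[19,1],[23,2]]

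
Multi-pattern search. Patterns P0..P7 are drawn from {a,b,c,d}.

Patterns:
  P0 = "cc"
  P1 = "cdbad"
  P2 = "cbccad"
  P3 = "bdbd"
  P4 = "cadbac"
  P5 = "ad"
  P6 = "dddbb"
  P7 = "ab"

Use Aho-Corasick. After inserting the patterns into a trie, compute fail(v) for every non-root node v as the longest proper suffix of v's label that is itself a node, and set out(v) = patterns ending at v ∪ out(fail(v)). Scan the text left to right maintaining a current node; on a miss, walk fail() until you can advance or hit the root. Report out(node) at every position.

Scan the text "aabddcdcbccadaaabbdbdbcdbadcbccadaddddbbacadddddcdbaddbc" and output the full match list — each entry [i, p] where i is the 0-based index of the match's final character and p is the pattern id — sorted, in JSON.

Build automaton:
Trie (insert patterns):
  n0 'ε': a→21 b→12 c→1 d→23
  n1 'c': a→16 b→7 c→2 d→3
  n2 'cc': ·  [P0 ends]
  n3 'cd': b→4
  n4 'cdb': a→5
  n5 'cdba': d→6
  n6 'cdbad': ·  [P1 ends]
  n7 'cb': c→8
  n8 'cbc': c→9
  n9 'cbcc': a→10
  n10 'cbcca': d→11
  n11 'cbccad': ·  [P2 ends]
  n12 'b': d→13
  n13 'bd': b→14
  n14 'bdb': d→15
  n15 'bdbd': ·  [P3 ends]
  n16 'ca': d→17
  n17 'cad': b→18
  n18 'cadb': a→19
  n19 'cadba': c→20
  n20 'cadbac': ·  [P4 ends]
  n21 'a': b→28 d→22
  n22 'ad': ·  [P5 ends]
  n23 'd': d→24
  n24 'dd': d→25
  n25 'ddd': b→26
  n26 'dddb': b→27
  n27 'dddbb': ·  [P6 ends]
  n28 'ab': ·  [P7 ends]

BFS fail/out derivation:
  fail(1) 'c': from fail(0)=0 chase 'c': 0 ⇒ 0;  out=∅∪out(0)=∅
  fail(12) 'b': from fail(0)=0 chase 'b': 0 ⇒ 0;  out=∅∪out(0)=∅
  fail(21) 'a': from fail(0)=0 chase 'a': 0 ⇒ 0;  out=∅∪out(0)=∅
  fail(23) 'd': from fail(0)=0 chase 'd': 0 ⇒ 0;  out=∅∪out(0)=∅
  fail(2) 'cc': from fail(1)=0 chase 'c': 0 ⇒ 1;  out={0}∪out(1)={0}
  fail(3) 'cd': from fail(1)=0 chase 'd': 0 ⇒ 23;  out=∅∪out(23)=∅
  fail(7) 'cb': from fail(1)=0 chase 'b': 0 ⇒ 12;  out=∅∪out(12)=∅
  fail(13) 'bd': from fail(12)=0 chase 'd': 0 ⇒ 23;  out=∅∪out(23)=∅
  fail(16) 'ca': from fail(1)=0 chase 'a': 0 ⇒ 21;  out=∅∪out(21)=∅
  fail(22) 'ad': from fail(21)=0 chase 'd': 0 ⇒ 23;  out={5}∪out(23)={5}
  fail(24) 'dd': from fail(23)=0 chase 'd': 0 ⇒ 23;  out=∅∪out(23)=∅
  fail(28) 'ab': from fail(21)=0 chase 'b': 0 ⇒ 12;  out={7}∪out(12)={7}
  fail(4) 'cdb': from fail(3)=23 chase 'b': 23→0 ⇒ 12;  out=∅∪out(12)=∅
  fail(8) 'cbc': from fail(7)=12 chase 'c': 12→0 ⇒ 1;  out=∅∪out(1)=∅
  fail(14) 'bdb': from fail(13)=23 chase 'b': 23→0 ⇒ 12;  out=∅∪out(12)=∅
  fail(17) 'cad': from fail(16)=21 chase 'd': 21 ⇒ 22;  out=∅∪out(22)={5}
  fail(25) 'ddd': from fail(24)=23 chase 'd': 23 ⇒ 24;  out=∅∪out(24)=∅
  fail(5) 'cdba': from fail(4)=12 chase 'a': 12→0 ⇒ 21;  out=∅∪out(21)=∅
  fail(9) 'cbcc': from fail(8)=1 chase 'c': 1 ⇒ 2;  out=∅∪out(2)={0}
  fail(15) 'bdbd': from fail(14)=12 chase 'd': 12 ⇒ 13;  out={3}∪out(13)={3}
  fail(18) 'cadb': from fail(17)=22 chase 'b': 22→23→0 ⇒ 12;  out=∅∪out(12)=∅
  fail(26) 'dddb': from fail(25)=24 chase 'b': 24→23→0 ⇒ 12;  out=∅∪out(12)=∅
  fail(6) 'cdbad': from fail(5)=21 chase 'd': 21 ⇒ 22;  out={1}∪out(22)={1,5}
  fail(10) 'cbcca': from fail(9)=2 chase 'a': 2→1 ⇒ 16;  out=∅∪out(16)=∅
  fail(19) 'cadba': from fail(18)=12 chase 'a': 12→0 ⇒ 21;  out=∅∪out(21)=∅
  fail(27) 'dddbb': from fail(26)=12 chase 'b': 12→0 ⇒ 12;  out={6}∪out(12)={6}
  fail(11) 'cbccad': from fail(10)=16 chase 'd': 16 ⇒ 17;  out={2}∪out(17)={2,5}
  fail(20) 'cadbac': from fail(19)=21 chase 'c': 21→0 ⇒ 1;  out={4}∪out(1)={4}

Run:
pos 0 'a': at 21
pos 1 'a': at 21 (via fail)
pos 2 'b': at 28  → match P7@[1:2]
pos 3 'd': at 13 (via fail)
pos 4 'd': at 24 (via fail)
pos 5 'c': at 1 (via fail)
pos 6 'd': at 3
pos 7 'c': at 1 (via fail)
pos 8 'b': at 7
pos 9 'c': at 8
pos 10 'c': at 9  → match P0@[9:10]
pos 11 'a': at 10
pos 12 'd': at 11  → match P2@[7:12],P5@[11:12]
pos 13 'a': at 21 (via fail)
pos 14 'a': at 21 (via fail)
pos 15 'a': at 21 (via fail)
pos 16 'b': at 28  → match P7@[15:16]
pos 17 'b': at 12 (via fail)
pos 18 'd': at 13
pos 19 'b': at 14
pos 20 'd': at 15  → match P3@[17:20]
pos 21 'b': at 14 (via fail)
pos 22 'c': at 1 (via fail)
pos 23 'd': at 3
pos 24 'b': at 4
pos 25 'a': at 5
pos 26 'd': at 6  → match P1@[22:26],P5@[25:26]
pos 27 'c': at 1 (via fail)
pos 28 'b': at 7
pos 29 'c': at 8
pos 30 'c': at 9  → match P0@[29:30]
pos 31 'a': at 10
pos 32 'd': at 11  → match P2@[27:32],P5@[31:32]
pos 33 'a': at 21 (via fail)
pos 34 'd': at 22  → match P5@[33:34]
pos 35 'd': at 24 (via fail)
pos 36 'd': at 25
pos 37 'd': at 25 (via fail)
pos 38 'b': at 26
pos 39 'b': at 27  → match P6@[35:39]
pos 40 'a': at 21 (via fail)
pos 41 'c': at 1 (via fail)
pos 42 'a': at 16
pos 43 'd': at 17  → match P5@[42:43]
pos 44 'd': at 24 (via fail)
pos 45 'd': at 25
pos 46 'd': at 25 (via fail)
pos 47 'd': at 25 (via fail)
pos 48 'c': at 1 (via fail)
pos 49 'd': at 3
pos 50 'b': at 4
pos 51 'a': at 5
pos 52 'd': at 6  → match P1@[48:52],P5@[51:52]
pos 53 'd': at 24 (via fail)
pos 54 'b': at 12 (via fail)
pos 55 'c': at 1 (via fail)

All matches (sorted): [[2,7],[10,0],[12,2],[12,5],[16,7],[20,3],[26,1],[26,5],[30,0],[32,2],[32,5],[34,5],[39,6],[43,5],[52,1],[52,5]]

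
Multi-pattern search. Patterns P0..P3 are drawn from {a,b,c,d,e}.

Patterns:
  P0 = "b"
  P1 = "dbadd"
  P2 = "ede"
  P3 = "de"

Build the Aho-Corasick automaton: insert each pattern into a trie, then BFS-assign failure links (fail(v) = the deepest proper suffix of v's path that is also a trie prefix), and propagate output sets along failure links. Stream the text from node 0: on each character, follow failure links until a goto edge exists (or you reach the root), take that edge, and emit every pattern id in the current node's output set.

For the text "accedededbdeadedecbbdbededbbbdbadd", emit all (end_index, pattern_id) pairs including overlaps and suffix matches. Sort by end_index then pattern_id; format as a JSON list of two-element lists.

Build:
Trie (insert patterns):
  n0 'ε': b→1 d→2 e→7
  n1 'b': ·  ←P0
  n2 'd': b→3 e→10
  n3 'db': a→4
  n4 'dba': d→5
  n5 'dbad': d→6
  n6 'dbadd': ·  ←P1
  n7 'e': d→8
  n8 'ed': e→9
  n9 'ede': ·  ←P2
  n10 'de': ·  ←P3

BFS fail/out derivation:
  fail(1) 'b': from fail(0)=0 chase 'b': 0 ⇒ 0;  out={0}∪out(0)={0}
  fail(2) 'd': from fail(0)=0 chase 'd': 0 ⇒ 0;  out=∅∪out(0)=∅
  fail(7) 'e': from fail(0)=0 chase 'e': 0 ⇒ 0;  out=∅∪out(0)=∅
  fail(3) 'db': from fail(2)=0 chase 'b': 0 ⇒ 1;  out=∅∪out(1)={0}
  fail(8) 'ed': from fail(7)=0 chase 'd': 0 ⇒ 2;  out=∅∪out(2)=∅
  fail(10) 'de': from fail(2)=0 chase 'e': 0 ⇒ 7;  out={3}∪out(7)={3}
  fail(4) 'dba': from fail(3)=1 chase 'a': 1→0 ⇒ 0;  out=∅∪out(0)=∅
  fail(9) 'ede': from fail(8)=2 chase 'e': 2 ⇒ 10;  out={2}∪out(10)={2,3}
  fail(5) 'dbad': from fail(4)=0 chase 'd': 0 ⇒ 2;  out=∅∪out(2)=∅
  fail(6) 'dbadd': from fail(5)=2 chase 'd': 2→0 ⇒ 2;  out={1}∪out(2)={1}

Text stream:
i=0 'a': node 0→0
i=1 'c': node 0→0
i=2 'c': node 0→0
i=3 'e': node 0→7
i=4 'd': node 7→8
i=5 'e': node 8→9  emit P2@[3:5],P3@[4:5]
i=6 'd': node 9→8 ·f
i=7 'e': node 8→9  emit P2@[5:7],P3@[6:7]
i=8 'd': node 9→8 ·f
i=9 'b': node 8→3 ·f  emit P0@[9:9]
i=10 'd': node 3→2 ·f
i=11 'e': node 2→10  emit P3@[10:11]
i=12 'a': node 10→0 ·f
i=13 'd': node 0→2
i=14 'e': node 2→10  emit P3@[13:14]
i=15 'd': node 10→8 ·f
i=16 'e': node 8→9  emit P2@[14:16],P3@[15:16]
i=17 'c': node 9→0 ·f
i=18 'b': node 0→1  emit P0@[18:18]
i=19 'b': node 1→1 ·f  emit P0@[19:19]
i=20 'd': node 1→2 ·f
i=21 'b': node 2→3  emit P0@[21:21]
i=22 'e': node 3→7 ·f
i=23 'd': node 7→8
i=24 'e': node 8→9  emit P2@[22:24],P3@[23:24]
i=25 'd': node 9→8 ·f
i=26 'b': node 8→3 ·f  emit P0@[26:26]
i=27 'b': node 3→1 ·f  emit P0@[27:27]
i=28 'b': node 1→1 ·f  emit P0@[28:28]
i=29 'd': node 1→2 ·f
i=30 'b': node 2→3  emit P0@[30:30]
i=31 'a': node 3→4
i=32 'd': node 4→5
i=33 'd': node 5→6  emit P1@[29:33]

Matches: [[5,2],[5,3],[7,2],[7,3],[9,0],[11,3],[14,3],[16,2],[16,3],[18,0],[19,0],[21,0],[24,2],[24,3],[26,0],[27,0],[28,0],[30,0],[33,1]]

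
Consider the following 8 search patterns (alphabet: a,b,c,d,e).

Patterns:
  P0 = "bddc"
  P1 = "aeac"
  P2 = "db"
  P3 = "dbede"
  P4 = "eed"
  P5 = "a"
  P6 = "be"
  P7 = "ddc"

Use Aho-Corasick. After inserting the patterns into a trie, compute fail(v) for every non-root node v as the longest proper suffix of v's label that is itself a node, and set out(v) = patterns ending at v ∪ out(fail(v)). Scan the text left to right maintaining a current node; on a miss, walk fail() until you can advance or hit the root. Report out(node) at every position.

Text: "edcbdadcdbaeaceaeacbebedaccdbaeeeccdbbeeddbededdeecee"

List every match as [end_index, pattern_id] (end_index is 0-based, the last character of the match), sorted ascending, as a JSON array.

Build:
Trie nodes:
  n0 'ε': a→5 b→1 d→9 e→14
  n1 'b': d→2 e→17
  n2 'bd': d→3
  n3 'bdd': c→4
  n4 'bddc': ·  ←P0
  n5 'a': e→6  ←P5
  n6 'ae': a→7
  n7 'aea': c→8
  n8 'aeac': ·  ←P1
  n9 'd': b→10 d→18
  n10 'db': e→11  ←P2
  n11 'dbe': d→12
  n12 'dbed': e→13
  n13 'dbede': ·  ←P3
  n14 'e': e→15
  n15 'ee': d→16
  n16 'eed': ·  ←P4
  n17 'be': ·  ←P6
  n18 'dd': c→19
  n19 'ddc': ·  ←P7

Failure links (BFS by depth):
  n1('b'): parent n0 fail=0; on 'b' 0 → fail=0;  out ∅∪∅=∅
  n5('a'): parent n0 fail=0; on 'a' 0 → fail=0;  out {5}∪∅={5}
  n9('d'): parent n0 fail=0; on 'd' 0 → fail=0;  out ∅∪∅=∅
  n14('e'): parent n0 fail=0; on 'e' 0 → fail=0;  out ∅∪∅=∅
  n2('bd'): parent n1 fail=0; on 'd' 0 → fail=9;  out ∅∪∅=∅
  n6('ae'): parent n5 fail=0; on 'e' 0 → fail=14;  out ∅∪∅=∅
  n10('db'): parent n9 fail=0; on 'b' 0 → fail=1;  out {2}∪∅={2}
  n15('ee'): parent n14 fail=0; on 'e' 0 → fail=14;  out ∅∪∅=∅
  n17('be'): parent n1 fail=0; on 'e' 0 → fail=14;  out {6}∪∅={6}
  n18('dd'): parent n9 fail=0; on 'd' 0 → fail=9;  out ∅∪∅=∅
  n3('bdd'): parent n2 fail=9; on 'd' 9 → fail=18;  out ∅∪∅=∅
  n7('aea'): parent n6 fail=14; on 'a' 14→0 → fail=5;  out ∅∪{5}={5}
  n11('dbe'): parent n10 fail=1; on 'e' 1 → fail=17;  out ∅∪{6}={6}
  n16('eed'): parent n15 fail=14; on 'd' 14→0 → fail=9;  out {4}∪∅={4}
  n19('ddc'): parent n18 fail=9; on 'c' 9→0 → fail=0;  out {7}∪∅={7}
  n4('bddc'): parent n3 fail=18; on 'c' 18 → fail=19;  out {0}∪{7}={0,7}
  n8('aeac'): parent n7 fail=5; on 'c' 5→0 → fail=0;  out {1}∪∅={1}
  n12('dbed'): parent n11 fail=17; on 'd' 17→14→0 → fail=9;  out ∅∪∅=∅
  n13('dbede'): parent n12 fail=9; on 'e' 9→0 → fail=14;  out {3}∪∅={3}

Scan:
pos 0 'e': at 14
pos 1 'd': at 9 ·f
pos 2 'c': at 0 ·f
pos 3 'b': at 1
pos 4 'd': at 2
pos 5 'a': at 5 ·f  emit P5@[5:5]
pos 6 'd': at 9 ·f
pos 7 'c': at 0 ·f
pos 8 'd': at 9
pos 9 'b': at 10  emit P2@[8:9]
pos 10 'a': at 5 ·f  emit P5@[10:10]
pos 11 'e': at 6
pos 12 'a': at 7  emit P5@[12:12]
pos 13 'c': at 8  emit P1@[10:13]
pos 14 'e': at 14 ·f
pos 15 'a': at 5 ·f  emit P5@[15:15]
pos 16 'e': at 6
pos 17 'a': at 7  emit P5@[17:17]
pos 18 'c': at 8  emit P1@[15:18]
pos 19 'b': at 1 ·f
pos 20 'e': at 17  emit P6@[19:20]
pos 21 'b': at 1 ·f
pos 22 'e': at 17  emit P6@[21:22]
pos 23 'd': at 9 ·f
pos 24 'a': at 5 ·f  emit P5@[24:24]
pos 25 'c': at 0 ·f
pos 26 'c': at 0
pos 27 'd': at 9
pos 28 'b': at 10  emit P2@[27:28]
pos 29 'a': at 5 ·f  emit P5@[29:29]
pos 30 'e': at 6
pos 31 'e': at 15 ·f
pos 32 'e': at 15 ·f
pos 33 'c': at 0 ·f
pos 34 'c': at 0
pos 35 'd': at 9
pos 36 'b': at 10  emit P2@[35:36]
pos 37 'b': at 1 ·f
pos 38 'e': at 17  emit P6@[37:38]
pos 39 'e': at 15 ·f
pos 40 'd': at 16  emit P4@[38:40]
pos 41 'd': at 18 ·f
pos 42 'b': at 10 ·f  emit P2@[41:42]
pos 43 'e': at 11  emit P6@[42:43]
pos 44 'd': at 12
pos 45 'e': at 13  emit P3@[41:45]
pos 46 'd': at 9 ·f
pos 47 'd': at 18
pos 48 'e': at 14 ·f
pos 49 'e': at 15
pos 50 'c': at 0 ·f
pos 51 'e': at 14
pos 52 'e': at 15

All matches (sorted): [[5,5],[9,2],[10,5],[12,5],[13,1],[15,5],[17,5],[18,1],[20,6],[22,6],[24,5],[28,2],[29,5],[36,2],[38,6],[40,4],[42,2],[43,6],[45,3]]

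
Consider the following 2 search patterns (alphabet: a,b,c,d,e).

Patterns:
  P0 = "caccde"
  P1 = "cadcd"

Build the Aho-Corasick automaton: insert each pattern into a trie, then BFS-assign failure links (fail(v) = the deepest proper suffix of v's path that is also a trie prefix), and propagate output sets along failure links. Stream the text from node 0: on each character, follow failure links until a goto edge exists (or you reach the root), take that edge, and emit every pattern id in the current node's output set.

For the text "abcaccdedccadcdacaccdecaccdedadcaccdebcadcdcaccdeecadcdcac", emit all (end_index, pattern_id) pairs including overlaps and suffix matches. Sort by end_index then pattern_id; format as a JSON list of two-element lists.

Build:
Trie (insert patterns):
  0='ε' goto c→1
  1='c' goto a→2
  2='ca' goto c→3 d→7
  3='cac' goto c→4
  4='cacc' goto d→5
  5='caccd' goto e→6
  6='caccde' goto ·  [P0 ends]
  7='cad' goto c→8
  8='cadc' goto d→9
  9='cadcd' goto ·  [P1 ends]

Failure links (BFS by depth):
  n1('c'): parent n0 fail=0; on 'c' 0 → fail=0;  out ∅∪∅=∅
  n2('ca'): parent n1 fail=0; on 'a' 0 → fail=0;  out ∅∪∅=∅
  n3('cac'): parent n2 fail=0; on 'c' 0 → fail=1;  out ∅∪∅=∅
  n7('cad'): parent n2 fail=0; on 'd' 0 → fail=0;  out ∅∪∅=∅
  n4('cacc'): parent n3 fail=1; on 'c' 1→0 → fail=1;  out ∅∪∅=∅
  n8('cadc'): parent n7 fail=0; on 'c' 0 → fail=1;  out ∅∪∅=∅
  n5('caccd'): parent n4 fail=1; on 'd' 1→0 → fail=0;  out ∅∪∅=∅
  n9('cadcd'): parent n8 fail=1; on 'd' 1→0 → fail=0;  out {1}∪∅={1}
  n6('caccde'): parent n5 fail=0; on 'e' 0 → fail=0;  out {0}∪∅={0}

Scan:
i=0 'a': node 0→0
i=1 'b': node 0→0
i=2 'c': node 0→1
i=3 'a': node 1→2
i=4 'c': node 2→3
i=5 'c': node 3→4
i=6 'd': node 4→5
i=7 'e': node 5→6  → match P0@[2:7]
i=8 'd': node 6→0 ·f
i=9 'c': node 0→1
i=10 'c': node 1→1 ·f
i=11 'a': node 1→2
i=12 'd': node 2→7
i=13 'c': node 7→8
i=14 'd': node 8→9  → match P1@[10:14]
i=15 'a': node 9→0 ·f
i=16 'c': node 0→1
i=17 'a': node 1→2
i=18 'c': node 2→3
i=19 'c': node 3→4
i=20 'd': node 4→5
i=21 'e': node 5→6  → match P0@[16:21]
i=22 'c': node 6→1 ·f
i=23 'a': node 1→2
i=24 'c': node 2→3
i=25 'c': node 3→4
i=26 'd': node 4→5
i=27 'e': node 5→6  → match P0@[22:27]
i=28 'd': node 6→0 ·f
i=29 'a': node 0→0
i=30 'd': node 0→0
i=31 'c': node 0→1
i=32 'a': node 1→2
i=33 'c': node 2→3
i=34 'c': node 3→4
i=35 'd': node 4→5
i=36 'e': node 5→6  → match P0@[31:36]
i=37 'b': node 6→0 ·f
i=38 'c': node 0→1
i=39 'a': node 1→2
i=40 'd': node 2→7
i=41 'c': node 7→8
i=42 'd': node 8→9  → match P1@[38:42]
i=43 'c': node 9→1 ·f
i=44 'a': node 1→2
i=45 'c': node 2→3
i=46 'c': node 3→4
i=47 'd': node 4→5
i=48 'e': node 5→6  → match P0@[43:48]
i=49 'e': node 6→0 ·f
i=50 'c': node 0→1
i=51 'a': node 1→2
i=52 'd': node 2→7
i=53 'c': node 7→8
i=54 'd': node 8→9  → match P1@[50:54]
i=55 'c': node 9→1 ·f
i=56 'a': node 1→2
i=57 'c': node 2→3

Matches: [[7,0],[14,1],[21,0],[27,0],[36,0],[42,1],[48,0],[54,1]]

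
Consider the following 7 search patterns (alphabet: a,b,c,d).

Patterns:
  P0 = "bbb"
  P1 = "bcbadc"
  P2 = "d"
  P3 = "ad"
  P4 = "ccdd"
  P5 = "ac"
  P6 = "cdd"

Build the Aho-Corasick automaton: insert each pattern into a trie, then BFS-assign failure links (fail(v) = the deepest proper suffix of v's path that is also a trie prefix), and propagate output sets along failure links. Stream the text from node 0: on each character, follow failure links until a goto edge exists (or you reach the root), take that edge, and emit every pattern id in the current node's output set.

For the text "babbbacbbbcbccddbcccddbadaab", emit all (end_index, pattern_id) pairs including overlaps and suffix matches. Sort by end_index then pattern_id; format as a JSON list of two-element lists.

Construct AC machine:
Trie nodes:
  0='ε' goto a→10 b→1 c→12 d→9
  1='b' goto b→2 c→4
  2='bb' goto b→3
  3='bbb' goto ·  ←P0
  4='bc' goto b→5
  5='bcb' goto a→6
  6='bcba' goto d→7
  7='bcbad' goto c→8
  8='bcbadc' goto ·  ←P1
  9='d' goto ·  ←P2
  10='a' goto c→16 d→11
  11='ad' goto ·  ←P3
  12='c' goto c→13 d→17
  13='cc' goto d→14
  14='ccd' goto d→15
  15='ccdd' goto ·  ←P4
  16='ac' goto ·  ←P5
  17='cd' goto d→18
  18='cdd' goto ·  ←P6

Failure links (BFS by depth):
  fail(1) 'b': from fail(0)=0 chase 'b': 0 ⇒ 0;  out=∅∪out(0)=∅
  fail(9) 'd': from fail(0)=0 chase 'd': 0 ⇒ 0;  out={2}∪out(0)={2}
  fail(10) 'a': from fail(0)=0 chase 'a': 0 ⇒ 0;  out=∅∪out(0)=∅
  fail(12) 'c': from fail(0)=0 chase 'c': 0 ⇒ 0;  out=∅∪out(0)=∅
  fail(2) 'bb': from fail(1)=0 chase 'b': 0 ⇒ 1;  out=∅∪out(1)=∅
  fail(4) 'bc': from fail(1)=0 chase 'c': 0 ⇒ 12;  out=∅∪out(12)=∅
  fail(11) 'ad': from fail(10)=0 chase 'd': 0 ⇒ 9;  out={3}∪out(9)={2,3}
  fail(13) 'cc': from fail(12)=0 chase 'c': 0 ⇒ 12;  out=∅∪out(12)=∅
  fail(16) 'ac': from fail(10)=0 chase 'c': 0 ⇒ 12;  out={5}∪out(12)={5}
  fail(17) 'cd': from fail(12)=0 chase 'd': 0 ⇒ 9;  out=∅∪out(9)={2}
  fail(3) 'bbb': from fail(2)=1 chase 'b': 1 ⇒ 2;  out={0}∪out(2)={0}
  fail(5) 'bcb': from fail(4)=12 chase 'b': 12→0 ⇒ 1;  out=∅∪out(1)=∅
  fail(14) 'ccd': from fail(13)=12 chase 'd': 12 ⇒ 17;  out=∅∪out(17)={2}
  fail(18) 'cdd': from fail(17)=9 chase 'd': 9→0 ⇒ 9;  out={6}∪out(9)={2,6}
  fail(6) 'bcba': from fail(5)=1 chase 'a': 1→0 ⇒ 10;  out=∅∪out(10)=∅
  fail(15) 'ccdd': from fail(14)=17 chase 'd': 17 ⇒ 18;  out={4}∪out(18)={2,4,6}
  fail(7) 'bcbad': from fail(6)=10 chase 'd': 10 ⇒ 11;  out=∅∪out(11)={2,3}
  fail(8) 'bcbadc': from fail(7)=11 chase 'c': 11→9→0 ⇒ 12;  out={1}∪out(12)={1}

Scan:
pos 0 'b': at 1
pos 1 'a': at 10 (fail-walked)
pos 2 'b': at 1 (fail-walked)
pos 3 'b': at 2
pos 4 'b': at 3  emit P0@[2:4]
pos 5 'a': at 10 (fail-walked)
pos 6 'c': at 16  emit P5@[5:6]
pos 7 'b': at 1 (fail-walked)
pos 8 'b': at 2
pos 9 'b': at 3  emit P0@[7:9]
pos 10 'c': at 4 (fail-walked)
pos 11 'b': at 5
pos 12 'c': at 4 (fail-walked)
pos 13 'c': at 13 (fail-walked)
pos 14 'd': at 14  emit P2@[14:14]
pos 15 'd': at 15  emit P2@[15:15],P4@[12:15],P6@[13:15]
pos 16 'b': at 1 (fail-walked)
pos 17 'c': at 4
pos 18 'c': at 13 (fail-walked)
pos 19 'c': at 13 (fail-walked)
pos 20 'd': at 14  emit P2@[20:20]
pos 21 'd': at 15  emit P2@[21:21],P4@[18:21],P6@[19:21]
pos 22 'b': at 1 (fail-walked)
pos 23 'a': at 10 (fail-walked)
pos 24 'd': at 11  emit P2@[24:24],P3@[23:24]
pos 25 'a': at 10 (fail-walked)
pos 26 'a': at 10 (fail-walked)
pos 27 'b': at 1 (fail-walked)

Matches: [[4,0],[6,5],[9,0],[14,2],[15,2],[15,4],[15,6],[20,2],[21,2],[21,4],[21,6],[24,2],[24,3]]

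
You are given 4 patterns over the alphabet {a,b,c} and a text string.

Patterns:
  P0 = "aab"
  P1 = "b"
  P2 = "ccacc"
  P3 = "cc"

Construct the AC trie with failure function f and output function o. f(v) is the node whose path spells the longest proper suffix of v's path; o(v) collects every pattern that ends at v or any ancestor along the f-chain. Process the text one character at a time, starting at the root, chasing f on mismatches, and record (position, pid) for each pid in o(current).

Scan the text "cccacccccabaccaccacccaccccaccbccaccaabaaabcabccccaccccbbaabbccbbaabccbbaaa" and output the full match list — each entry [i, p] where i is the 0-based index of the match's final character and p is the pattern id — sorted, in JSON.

Build automaton:
Trie (insert patterns):
  n0 'ε': a→1 b→4 c→5
  n1 'a': a→2
  n2 'aa': b→3
  n3 'aab': ·  [P0 ends]
  n4 'b': ·  [P1 ends]
  n5 'c': c→6
  n6 'cc': a→7  [P3 ends]
  n7 'cca': c→8
  n8 'ccac': c→9
  n9 'ccacc': ·  [P2 ends]

BFS fail/out derivation:
  fail(1) 'a': from fail(0)=0 chase 'a': 0 ⇒ 0;  out=∅∪out(0)=∅
  fail(4) 'b': from fail(0)=0 chase 'b': 0 ⇒ 0;  out={1}∪out(0)={1}
  fail(5) 'c': from fail(0)=0 chase 'c': 0 ⇒ 0;  out=∅∪out(0)=∅
  fail(2) 'aa': from fail(1)=0 chase 'a': 0 ⇒ 1;  out=∅∪out(1)=∅
  fail(6) 'cc': from fail(5)=0 chase 'c': 0 ⇒ 5;  out={3}∪out(5)={3}
  fail(3) 'aab': from fail(2)=1 chase 'b': 1→0 ⇒ 4;  out={0}∪out(4)={0,1}
  fail(7) 'cca': from fail(6)=5 chase 'a': 5→0 ⇒ 1;  out=∅∪out(1)=∅
  fail(8) 'ccac': from fail(7)=1 chase 'c': 1→0 ⇒ 5;  out=∅∪out(5)=∅
  fail(9) 'ccacc': from fail(8)=5 chase 'c': 5 ⇒ 6;  out={2}∪out(6)={2,3}

Text stream:
i=0 'c': node 0→5
i=1 'c': node 5→6  emit P3@[0:1]
i=2 'c': node 6→6 (via fail)  emit P3@[1:2]
i=3 'a': node 6→7
i=4 'c': node 7→8
i=5 'c': node 8→9  emit P2@[1:5],P3@[4:5]
i=6 'c': node 9→6 (via fail)  emit P3@[5:6]
i=7 'c': node 6→6 (via fail)  emit P3@[6:7]
i=8 'c': node 6→6 (via fail)  emit P3@[7:8]
i=9 'a': node 6→7
i=10 'b': node 7→4 (via fail)  emit P1@[10:10]
i=11 'a': node 4→1 (via fail)
i=12 'c': node 1→5 (via fail)
i=13 'c': node 5→6  emit P3@[12:13]
i=14 'a': node 6→7
i=15 'c': node 7→8
i=16 'c': node 8→9  emit P2@[12:16],P3@[15:16]
i=17 'a': node 9→7 (via fail)
i=18 'c': node 7→8
i=19 'c': node 8→9  emit P2@[15:19],P3@[18:19]
i=20 'c': node 9→6 (via fail)  emit P3@[19:20]
i=21 'a': node 6→7
i=22 'c': node 7→8
i=23 'c': node 8→9  emit P2@[19:23],P3@[22:23]
i=24 'c': node 9→6 (via fail)  emit P3@[23:24]
i=25 'c': node 6→6 (via fail)  emit P3@[24:25]
i=26 'a': node 6→7
i=27 'c': node 7→8
i=28 'c': node 8→9  emit P2@[24:28],P3@[27:28]
i=29 'b': node 9→4 (via fail)  emit P1@[29:29]
i=30 'c': node 4→5 (via fail)
i=31 'c': node 5→6  emit P3@[30:31]
i=32 'a': node 6→7
i=33 'c': node 7→8
i=34 'c': node 8→9  emit P2@[30:34],P3@[33:34]
i=35 'a': node 9→7 (via fail)
i=36 'a': node 7→2 (via fail)
i=37 'b': node 2→3  emit P0@[35:37],P1@[37:37]
i=38 'a': node 3→1 (via fail)
i=39 'a': node 1→2
i=40 'a': node 2→2 (via fail)
i=41 'b': node 2→3  emit P0@[39:41],P1@[41:41]
i=42 'c': node 3→5 (via fail)
i=43 'a': node 5→1 (via fail)
i=44 'b': node 1→4 (via fail)  emit P1@[44:44]
i=45 'c': node 4→5 (via fail)
i=46 'c': node 5→6  emit P3@[45:46]
i=47 'c': node 6→6 (via fail)  emit P3@[46:47]
i=48 'c': node 6→6 (via fail)  emit P3@[47:48]
i=49 'a': node 6→7
i=50 'c': node 7→8
i=51 'c': node 8→9  emit P2@[47:51],P3@[50:51]
i=52 'c': node 9→6 (via fail)  emit P3@[51:52]
i=53 'c': node 6→6 (via fail)  emit P3@[52:53]
i=54 'b': node 6→4 (via fail)  emit P1@[54:54]
i=55 'b': node 4→4 (via fail)  emit P1@[55:55]
i=56 'a': node 4→1 (via fail)
i=57 'a': node 1→2
i=58 'b': node 2→3  emit P0@[56:58],P1@[58:58]
i=59 'b': node 3→4 (via fail)  emit P1@[59:59]
i=60 'c': node 4→5 (via fail)
i=61 'c': node 5→6  emit P3@[60:61]
i=62 'b': node 6→4 (via fail)  emit P1@[62:62]
i=63 'b': node 4→4 (via fail)  emit P1@[63:63]
i=64 'a': node 4→1 (via fail)
i=65 'a': node 1→2
i=66 'b': node 2→3  emit P0@[64:66],P1@[66:66]
i=67 'c': node 3→5 (via fail)
i=68 'c': node 5→6  emit P3@[67:68]
i=69 'b': node 6→4 (via fail)  emit P1@[69:69]
i=70 'b': node 4→4 (via fail)  emit P1@[70:70]
i=71 'a': node 4→1 (via fail)
i=72 'a': node 1→2
i=73 'a': node 2→2 (via fail)

Result: [[1,3],[2,3],[5,2],[5,3],[6,3],[7,3],[8,3],[10,1],[13,3],[16,2],[16,3],[19,2],[19,3],[20,3],[23,2],[23,3],[24,3],[25,3],[28,2],[28,3],[29,1],[31,3],[34,2],[34,3],[37,0],[37,1],[41,0],[41,1],[44,1],[46,3],[47,3],[48,3],[51,2],[51,3],[52,3],[53,3],[54,1],[55,1],[58,0],[58,1],[59,1],[61,3],[62,1],[63,1],[66,0],[66,1],[68,3],[69,1],[70,1]]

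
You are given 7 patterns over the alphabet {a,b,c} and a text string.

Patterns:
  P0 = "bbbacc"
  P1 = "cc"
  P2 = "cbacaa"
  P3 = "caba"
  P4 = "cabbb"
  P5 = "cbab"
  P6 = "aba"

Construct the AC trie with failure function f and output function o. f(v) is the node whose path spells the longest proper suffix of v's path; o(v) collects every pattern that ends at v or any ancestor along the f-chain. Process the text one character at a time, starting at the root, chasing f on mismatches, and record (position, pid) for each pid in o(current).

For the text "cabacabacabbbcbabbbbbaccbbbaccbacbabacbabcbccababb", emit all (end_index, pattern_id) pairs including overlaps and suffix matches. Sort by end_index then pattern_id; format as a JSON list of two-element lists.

Build automaton:
Trie (insert patterns):
  0='ε' goto a→20 b→1 c→7
  1='b' goto b→2
  2='bb' goto b→3
  3='bbb' goto a→4
  4='bbba' goto c→5
  5='bbbac' goto c→6
  6='bbbacc' goto ·  ←P0
  7='c' goto a→14 b→9 c→8
  8='cc' goto ·  ←P1
  9='cb' goto a→10
  10='cba' goto b→19 c→11
  11='cbac' goto a→12
  12='cbaca' goto a→13
  13='cbacaa' goto ·  ←P2
  14='ca' goto b→15
  15='cab' goto a→16 b→17
  16='caba' goto ·  ←P3
  17='cabb' goto b→18
  18='cabbb' goto ·  ←P4
  19='cbab' goto ·  ←P5
  20='a' goto b→21
  21='ab' goto a→22
  22='aba' goto ·  ←P6

Failure links (BFS by depth):
  n1('b'): parent n0 fail=0; on 'b' 0 → fail=0;  out ∅∪∅=∅
  n7('c'): parent n0 fail=0; on 'c' 0 → fail=0;  out ∅∪∅=∅
  n20('a'): parent n0 fail=0; on 'a' 0 → fail=0;  out ∅∪∅=∅
  n2('bb'): parent n1 fail=0; on 'b' 0 → fail=1;  out ∅∪∅=∅
  n8('cc'): parent n7 fail=0; on 'c' 0 → fail=7;  out {1}∪∅={1}
  n9('cb'): parent n7 fail=0; on 'b' 0 → fail=1;  out ∅∪∅=∅
  n14('ca'): parent n7 fail=0; on 'a' 0 → fail=20;  out ∅∪∅=∅
  n21('ab'): parent n20 fail=0; on 'b' 0 → fail=1;  out ∅∪∅=∅
  n3('bbb'): parent n2 fail=1; on 'b' 1 → fail=2;  out ∅∪∅=∅
  n10('cba'): parent n9 fail=1; on 'a' 1→0 → fail=20;  out ∅∪∅=∅
  n15('cab'): parent n14 fail=20; on 'b' 20 → fail=21;  out ∅∪∅=∅
  n22('aba'): parent n21 fail=1; on 'a' 1→0 → fail=20;  out {6}∪∅={6}
  n4('bbba'): parent n3 fail=2; on 'a' 2→1→0 → fail=20;  out ∅∪∅=∅
  n11('cbac'): parent n10 fail=20; on 'c' 20→0 → fail=7;  out ∅∪∅=∅
  n16('caba'): parent n15 fail=21; on 'a' 21 → fail=22;  out {3}∪{6}={3,6}
  n17('cabb'): parent n15 fail=21; on 'b' 21→1 → fail=2;  out ∅∪∅=∅
  n19('cbab'): parent n10 fail=20; on 'b' 20 → fail=21;  out {5}∪∅={5}
  n5('bbbac'): parent n4 fail=20; on 'c' 20→0 → fail=7;  out ∅∪∅=∅
  n12('cbaca'): parent n11 fail=7; on 'a' 7 → fail=14;  out ∅∪∅=∅
  n18('cabbb'): parent n17 fail=2; on 'b' 2 → fail=3;  out {4}∪∅={4}
  n6('bbbacc'): parent n5 fail=7; on 'c' 7 → fail=8;  out {0}∪{1}={0,1}
  n13('cbacaa'): parent n12 fail=14; on 'a' 14→20→0 → fail=20;  out {2}∪∅={2}

Text stream:
[0] read 'c'  n0⇒n7
[1] read 'a'  n7⇒n14
[2] read 'b'  n14⇒n15
[3] read 'a'  n15⇒n16  → match P3@[0:3],P6@[1:3]
[4] read 'c'  n16⇒n7 (via fail)
[5] read 'a'  n7⇒n14
[6] read 'b'  n14⇒n15
[7] read 'a'  n15⇒n16  → match P3@[4:7],P6@[5:7]
[8] read 'c'  n16⇒n7 (via fail)
[9] read 'a'  n7⇒n14
[10] read 'b'  n14⇒n15
[11] read 'b'  n15⇒n17
[12] read 'b'  n17⇒n18  → match P4@[8:12]
[13] read 'c'  n18⇒n7 (via fail)
[14] read 'b'  n7⇒n9
[15] read 'a'  n9⇒n10
[16] read 'b'  n10⇒n19  → match P5@[13:16]
[17] read 'b'  n19⇒n2 (via fail)
[18] read 'b'  n2⇒n3
[19] read 'b'  n3⇒n3 (via fail)
[20] read 'b'  n3⇒n3 (via fail)
[21] read 'a'  n3⇒n4
[22] read 'c'  n4⇒n5
[23] read 'c'  n5⇒n6  → match P0@[18:23],P1@[22:23]
[24] read 'b'  n6⇒n9 (via fail)
[25] read 'b'  n9⇒n2 (via fail)
[26] read 'b'  n2⇒n3
[27] read 'a'  n3⇒n4
[28] read 'c'  n4⇒n5
[29] read 'c'  n5⇒n6  → match P0@[24:29],P1@[28:29]
[30] read 'b'  n6⇒n9 (via fail)
[31] read 'a'  n9⇒n10
[32] read 'c'  n10⇒n11
[33] read 'b'  n11⇒n9 (via fail)
[34] read 'a'  n9⇒n10
[35] read 'b'  n10⇒n19  → match P5@[32:35]
[36] read 'a'  n19⇒n22 (via fail)  → match P6@[34:36]
[37] read 'c'  n22⇒n7 (via fail)
[38] read 'b'  n7⇒n9
[39] read 'a'  n9⇒n10
[40] read 'b'  n10⇒n19  → match P5@[37:40]
[41] read 'c'  n19⇒n7 (via fail)
[42] read 'b'  n7⇒n9
[43] read 'c'  n9⇒n7 (via fail)
[44] read 'c'  n7⇒n8  → match P1@[43:44]
[45] read 'a'  n8⇒n14 (via fail)
[46] read 'b'  n14⇒n15
[47] read 'a'  n15⇒n16  → match P3@[44:47],P6@[45:47]
[48] read 'b'  n16⇒n21 (via fail)
[49] read 'b'  n21⇒n2 (via fail)

All matches (sorted): [[3,3],[3,6],[7,3],[7,6],[12,4],[16,5],[23,0],[23,1],[29,0],[29,1],[35,5],[36,6],[40,5],[44,1],[47,3],[47,6]]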